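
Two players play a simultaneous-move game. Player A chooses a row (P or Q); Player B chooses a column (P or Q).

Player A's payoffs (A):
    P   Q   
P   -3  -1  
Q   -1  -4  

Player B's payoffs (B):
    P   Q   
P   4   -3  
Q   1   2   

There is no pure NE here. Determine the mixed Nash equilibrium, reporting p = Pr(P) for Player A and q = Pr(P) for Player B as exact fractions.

p = 1/8, q = 3/5

Each player's mixing probability is pinned down by making the *other* player indifferent.
Player B indifferent between P and Q: p·4 + (1−p)·1 = p·(-3) + (1−p)·2 ⟹ 1 + 3p = 2 + (-5)p ⟹ p = 1/8.
Player A indifferent between P and Q: q·(-3) + (1−q)·(-1) = q·(-1) + (1−q)·(-4) ⟹ (-1) + (-2)q = (-4) + 3q ⟹ q = 3/5.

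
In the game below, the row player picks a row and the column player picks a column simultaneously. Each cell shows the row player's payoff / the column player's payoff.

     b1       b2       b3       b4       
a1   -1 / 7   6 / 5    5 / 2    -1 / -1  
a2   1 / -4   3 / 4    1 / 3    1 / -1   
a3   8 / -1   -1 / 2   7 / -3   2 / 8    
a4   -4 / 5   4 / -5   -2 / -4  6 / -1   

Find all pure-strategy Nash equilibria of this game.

None

Check mutual best responses: a cell is a NE iff neither player can gain by unilaterally deviating.
The row player's best responses — vs b1: a3 (payoff 8); vs b2: a1 (payoff 6); vs b3: a3 (payoff 7); vs b4: a4 (payoff 6).
The column player's best responses — vs a1: b1 (payoff 7); vs a2: b2 (payoff 4); vs a3: b4 (payoff 8); vs a4: b1 (payoff 5).
No cell has both players best-responding. For instance, the row player's best reply to b4 is a4, but against a4 the column player prefers b1 over b4.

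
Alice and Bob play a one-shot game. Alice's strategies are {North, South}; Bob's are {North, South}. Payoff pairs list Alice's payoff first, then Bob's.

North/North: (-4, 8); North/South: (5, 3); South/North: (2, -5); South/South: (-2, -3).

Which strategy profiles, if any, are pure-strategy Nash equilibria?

Check mutual best responses: a cell is a NE iff neither player can gain by unilaterally deviating.
Alice's best responses — vs North: South (payoff 2); vs South: North (payoff 5).
Bob's best responses — vs North: North (payoff 8); vs South: South (payoff -3).
No cell has both players best-responding. For instance, Alice's best reply to North is South, but against South Bob prefers South over North.

None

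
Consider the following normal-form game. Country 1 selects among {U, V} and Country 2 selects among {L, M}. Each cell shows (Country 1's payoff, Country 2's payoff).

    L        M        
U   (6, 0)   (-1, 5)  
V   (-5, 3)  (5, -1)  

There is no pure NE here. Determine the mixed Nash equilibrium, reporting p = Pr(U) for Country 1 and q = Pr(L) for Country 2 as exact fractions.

In a mixed NE each player is indifferent between their pure strategies, so the opponent's mix sets the indifference.
Country 2 indifferent between L and M: p·0 + (1−p)·3 = p·5 + (1−p)·(-1) ⟹ 3 + (-3)p = (-1) + 6p ⟹ p = 4/9.
Country 1 indifferent between U and V: q·6 + (1−q)·(-1) = q·(-5) + (1−q)·5 ⟹ (-1) + 7q = 5 + (-10)q ⟹ q = 6/17.

p = 4/9, q = 6/17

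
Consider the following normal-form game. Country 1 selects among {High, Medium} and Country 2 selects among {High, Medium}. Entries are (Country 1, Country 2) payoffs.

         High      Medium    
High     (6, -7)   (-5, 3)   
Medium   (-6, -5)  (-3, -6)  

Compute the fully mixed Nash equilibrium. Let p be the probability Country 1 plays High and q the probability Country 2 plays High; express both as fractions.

In a mixed NE each player is indifferent between their pure strategies, so the opponent's mix sets the indifference.
Country 2 indifferent between High and Medium: p·(-7) + (1−p)·(-5) = p·3 + (1−p)·(-6) ⟹ (-5) + (-2)p = (-6) + 9p ⟹ p = 1/11.
Country 1 indifferent between High and Medium: q·6 + (1−q)·(-5) = q·(-6) + (1−q)·(-3) ⟹ (-5) + 11q = (-3) + (-3)q ⟹ q = 1/7.

p = 1/11, q = 1/7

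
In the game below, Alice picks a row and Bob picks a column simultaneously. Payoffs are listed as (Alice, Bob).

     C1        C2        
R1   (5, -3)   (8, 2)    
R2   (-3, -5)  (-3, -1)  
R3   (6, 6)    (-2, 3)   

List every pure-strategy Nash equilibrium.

(R1, C2) and (R3, C1)

Find each player's best response to every opponent strategy; NE are the intersections.
Alice's best responses — vs C1: R3 (payoff 6); vs C2: R1 (payoff 8).
Bob's best responses — vs R1: C2 (payoff 2); vs R2: C2 (payoff -1); vs R3: C1 (payoff 6).
Mutual best responses occur at (R1, C2) and (R3, C1); at each, neither player gains by switching.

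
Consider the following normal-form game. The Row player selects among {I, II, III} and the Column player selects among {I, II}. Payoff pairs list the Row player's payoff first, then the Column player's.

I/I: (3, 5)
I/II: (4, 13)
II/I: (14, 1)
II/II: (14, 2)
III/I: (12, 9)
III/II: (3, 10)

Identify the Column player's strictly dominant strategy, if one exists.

A strategy is strictly dominant if it gives the Column player a strictly higher payoff than every other strategy, against every choice by the opponent.
II strictly dominates: vs I: 13 > 5; vs II: 2 > 1; vs III: 10 > 9.

II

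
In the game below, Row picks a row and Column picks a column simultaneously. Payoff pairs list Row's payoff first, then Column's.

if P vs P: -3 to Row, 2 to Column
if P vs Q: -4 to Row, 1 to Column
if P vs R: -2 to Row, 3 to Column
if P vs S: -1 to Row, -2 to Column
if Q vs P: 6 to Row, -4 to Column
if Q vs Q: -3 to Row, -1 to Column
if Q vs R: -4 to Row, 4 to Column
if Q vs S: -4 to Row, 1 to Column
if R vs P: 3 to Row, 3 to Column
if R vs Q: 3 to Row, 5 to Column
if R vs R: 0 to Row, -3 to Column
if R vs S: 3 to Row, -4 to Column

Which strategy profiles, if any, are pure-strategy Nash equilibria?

(R, Q)

Find each player's best response to every opponent strategy; NE are the intersections.
Row's best responses — vs P: Q (payoff 6); vs Q: R (payoff 3); vs R: R (payoff 0); vs S: R (payoff 3).
Column's best responses — vs P: R (payoff 3); vs Q: R (payoff 4); vs R: Q (payoff 5).
The only mutual best response is (R, Q); neither player gains by switching there.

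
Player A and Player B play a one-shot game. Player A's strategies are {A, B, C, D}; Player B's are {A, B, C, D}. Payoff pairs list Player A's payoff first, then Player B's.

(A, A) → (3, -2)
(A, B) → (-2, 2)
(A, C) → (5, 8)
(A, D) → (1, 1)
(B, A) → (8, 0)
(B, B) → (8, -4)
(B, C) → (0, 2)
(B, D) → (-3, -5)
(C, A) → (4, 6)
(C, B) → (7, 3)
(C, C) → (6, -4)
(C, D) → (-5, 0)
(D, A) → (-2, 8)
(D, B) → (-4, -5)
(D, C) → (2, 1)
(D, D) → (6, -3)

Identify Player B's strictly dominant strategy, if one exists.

A strategy is strictly dominant if it gives Player B a strictly higher payoff than every other strategy, against every choice by the opponent.
A is not dominant: against A, B gives 2 > -2.
B is not dominant: against A, C gives 8 > 2.
C is not dominant: against C, A gives 6 > -4.
D is not dominant: against A, B gives 2 > 1.
No single strategy is best against every opponent action.

No strictly dominant strategy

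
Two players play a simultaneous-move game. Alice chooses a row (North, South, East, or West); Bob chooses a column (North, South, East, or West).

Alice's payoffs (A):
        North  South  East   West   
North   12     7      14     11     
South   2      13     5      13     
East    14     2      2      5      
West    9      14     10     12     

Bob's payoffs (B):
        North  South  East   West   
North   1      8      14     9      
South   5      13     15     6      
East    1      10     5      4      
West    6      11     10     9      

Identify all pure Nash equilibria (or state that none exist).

(North, East) and (West, South)

Check mutual best responses: a cell is a NE iff neither player can gain by unilaterally deviating.
Alice's best responses — vs North: East (payoff 14); vs South: West (payoff 14); vs East: North (payoff 14); vs West: South (payoff 13).
Bob's best responses — vs North: East (payoff 14); vs South: East (payoff 15); vs East: South (payoff 10); vs West: South (payoff 11).
Mutual best responses occur at (North, East) and (West, South); at each, neither player gains by switching.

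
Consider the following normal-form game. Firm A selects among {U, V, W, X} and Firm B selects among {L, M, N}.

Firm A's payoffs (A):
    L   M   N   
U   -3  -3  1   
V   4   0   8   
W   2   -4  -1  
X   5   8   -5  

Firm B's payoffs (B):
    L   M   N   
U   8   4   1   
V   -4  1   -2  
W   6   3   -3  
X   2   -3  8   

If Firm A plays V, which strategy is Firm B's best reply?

With Firm A fixed at V, Firm B's payoffs are: L → -4, M → 1, N → -2.
The maximum is 1, achieved by M.

M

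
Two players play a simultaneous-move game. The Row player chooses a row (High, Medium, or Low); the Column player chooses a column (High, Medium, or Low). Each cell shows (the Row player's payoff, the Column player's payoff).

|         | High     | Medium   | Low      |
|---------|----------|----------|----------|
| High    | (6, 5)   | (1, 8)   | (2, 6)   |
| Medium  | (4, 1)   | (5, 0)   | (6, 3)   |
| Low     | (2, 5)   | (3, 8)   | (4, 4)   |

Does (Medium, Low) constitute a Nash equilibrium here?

Yes

Holding the Column player at Low: the Row player gets 6 from Medium, versus 2 from High, 4 from Low. No profitable deviation for the Row player.
Holding the Row player at Medium: the Column player gets 3 from Low, versus 1 from High, 0 from Medium. No profitable deviation for the Column player either.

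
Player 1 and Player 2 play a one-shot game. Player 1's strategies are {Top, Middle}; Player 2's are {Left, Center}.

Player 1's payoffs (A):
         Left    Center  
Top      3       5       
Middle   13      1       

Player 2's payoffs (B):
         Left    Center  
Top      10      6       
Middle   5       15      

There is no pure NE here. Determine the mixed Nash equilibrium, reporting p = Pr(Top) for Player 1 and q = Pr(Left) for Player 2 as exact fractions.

p = 5/7, q = 2/7

In a mixed NE each player is indifferent between their pure strategies, so the opponent's mix sets the indifference.
Player 2 indifferent between Left and Center: p·10 + (1−p)·5 = p·6 + (1−p)·15 ⟹ 5 + 5p = 15 + (-9)p ⟹ p = 5/7.
Player 1 indifferent between Top and Middle: q·3 + (1−q)·5 = q·13 + (1−q)·1 ⟹ 5 + (-2)q = 1 + 12q ⟹ q = 2/7.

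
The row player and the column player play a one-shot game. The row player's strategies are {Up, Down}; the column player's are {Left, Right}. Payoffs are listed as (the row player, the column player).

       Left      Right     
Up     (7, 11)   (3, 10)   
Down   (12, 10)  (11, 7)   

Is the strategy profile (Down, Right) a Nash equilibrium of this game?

No

Holding the column player at Right: the row player gets 11 from Down, versus 3 from Up. No profitable deviation for the row player.
Holding the row player at Down: the column player gets 7 from Right but could get 10 by switching to Left. The column player has a profitable deviation.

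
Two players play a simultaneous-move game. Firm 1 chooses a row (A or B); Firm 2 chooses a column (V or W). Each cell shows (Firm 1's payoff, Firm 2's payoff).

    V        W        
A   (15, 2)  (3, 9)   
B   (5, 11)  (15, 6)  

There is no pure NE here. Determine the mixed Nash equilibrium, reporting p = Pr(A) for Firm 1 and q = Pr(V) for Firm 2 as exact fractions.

p = 5/12, q = 6/11

In a mixed NE each player is indifferent between their pure strategies, so the opponent's mix sets the indifference.
Firm 2 indifferent between V and W: p·2 + (1−p)·11 = p·9 + (1−p)·6 ⟹ 11 + (-9)p = 6 + 3p ⟹ p = 5/12.
Firm 1 indifferent between A and B: q·15 + (1−q)·3 = q·5 + (1−q)·15 ⟹ 3 + 12q = 15 + (-10)q ⟹ q = 6/11.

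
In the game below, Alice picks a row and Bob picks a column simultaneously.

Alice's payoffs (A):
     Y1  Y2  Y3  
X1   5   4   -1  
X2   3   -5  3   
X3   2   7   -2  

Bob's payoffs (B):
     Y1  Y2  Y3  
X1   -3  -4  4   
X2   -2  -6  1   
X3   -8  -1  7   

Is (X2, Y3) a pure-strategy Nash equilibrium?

Holding Bob at Y3: Alice gets 3 from X2, versus -1 from X1, -2 from X3. No profitable deviation for Alice.
Holding Alice at X2: Bob gets 1 from Y3, versus -2 from Y1, -6 from Y2. No profitable deviation for Bob either.

Yes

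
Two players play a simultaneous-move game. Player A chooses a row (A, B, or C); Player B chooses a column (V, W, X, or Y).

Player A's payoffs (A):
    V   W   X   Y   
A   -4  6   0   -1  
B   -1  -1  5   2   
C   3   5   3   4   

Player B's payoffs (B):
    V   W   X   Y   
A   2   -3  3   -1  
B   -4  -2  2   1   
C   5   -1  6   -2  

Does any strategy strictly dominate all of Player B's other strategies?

Check whether one of Player B's strategies beats all alternatives regardless of what the opponent does.
X strictly dominates: vs A: 3 > each of {2, -3, -1}; vs B: 2 > each of {-4, -2, 1}; vs C: 6 > each of {5, -1, -2}.

X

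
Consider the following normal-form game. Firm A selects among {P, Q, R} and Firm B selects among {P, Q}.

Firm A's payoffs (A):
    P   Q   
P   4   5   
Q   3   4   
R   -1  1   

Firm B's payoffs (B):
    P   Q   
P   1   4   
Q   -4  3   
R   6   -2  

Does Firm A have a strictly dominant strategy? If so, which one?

A strategy is strictly dominant if it gives Firm A a strictly higher payoff than every other strategy, against every choice by the opponent.
P strictly dominates: vs P: 4 > each of {3, -1}; vs Q: 5 > each of {4, 1}.

P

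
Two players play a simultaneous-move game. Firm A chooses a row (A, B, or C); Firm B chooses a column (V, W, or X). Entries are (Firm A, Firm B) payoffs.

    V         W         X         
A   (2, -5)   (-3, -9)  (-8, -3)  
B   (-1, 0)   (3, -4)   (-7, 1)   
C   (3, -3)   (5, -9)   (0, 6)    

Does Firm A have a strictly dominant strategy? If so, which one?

C

Check whether one of Firm A's strategies beats all alternatives regardless of what the opponent does.
C strictly dominates: vs V: 3 > each of {2, -1}; vs W: 5 > each of {-3, 3}; vs X: 0 > each of {-8, -7}.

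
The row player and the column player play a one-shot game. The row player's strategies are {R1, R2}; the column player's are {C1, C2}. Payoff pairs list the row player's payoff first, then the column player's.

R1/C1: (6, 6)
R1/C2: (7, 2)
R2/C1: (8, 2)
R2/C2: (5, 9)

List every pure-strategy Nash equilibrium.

Find each player's best response to every opponent strategy; NE are the intersections.
The row player's best responses — vs C1: R2 (payoff 8); vs C2: R1 (payoff 7).
The column player's best responses — vs R1: C1 (payoff 6); vs R2: C2 (payoff 9).
No cell has both players best-responding. For instance, the row player's best reply to C2 is R1, but against R1 the column player prefers C1 over C2.

No pure-strategy Nash equilibrium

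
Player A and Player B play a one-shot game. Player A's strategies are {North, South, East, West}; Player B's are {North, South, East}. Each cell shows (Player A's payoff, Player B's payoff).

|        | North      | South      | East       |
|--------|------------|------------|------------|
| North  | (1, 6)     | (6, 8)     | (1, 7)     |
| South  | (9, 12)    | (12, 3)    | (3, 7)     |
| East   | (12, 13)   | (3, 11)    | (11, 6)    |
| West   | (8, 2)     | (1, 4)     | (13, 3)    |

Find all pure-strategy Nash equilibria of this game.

Find each player's best response to every opponent strategy; NE are the intersections.
Player A's best responses — vs North: East (payoff 12); vs South: South (payoff 12); vs East: West (payoff 13).
Player B's best responses — vs North: South (payoff 8); vs South: North (payoff 12); vs East: North (payoff 13); vs West: South (payoff 4).
The only mutual best response is (East, North); neither player gains by switching there.

(East, North)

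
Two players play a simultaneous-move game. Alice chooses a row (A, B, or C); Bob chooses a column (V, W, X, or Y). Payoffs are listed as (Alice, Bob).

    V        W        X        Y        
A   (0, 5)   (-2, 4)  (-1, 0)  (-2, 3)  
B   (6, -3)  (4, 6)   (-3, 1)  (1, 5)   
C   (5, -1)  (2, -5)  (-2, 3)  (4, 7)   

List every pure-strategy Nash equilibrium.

Check mutual best responses: a cell is a NE iff neither player can gain by unilaterally deviating.
Alice's best responses — vs V: B (payoff 6); vs W: B (payoff 4); vs X: A (payoff -1); vs Y: C (payoff 4).
Bob's best responses — vs A: V (payoff 5); vs B: W (payoff 6); vs C: Y (payoff 7).
Mutual best responses occur at (B, W) and (C, Y); at each, neither player gains by switching.

(B, W) and (C, Y)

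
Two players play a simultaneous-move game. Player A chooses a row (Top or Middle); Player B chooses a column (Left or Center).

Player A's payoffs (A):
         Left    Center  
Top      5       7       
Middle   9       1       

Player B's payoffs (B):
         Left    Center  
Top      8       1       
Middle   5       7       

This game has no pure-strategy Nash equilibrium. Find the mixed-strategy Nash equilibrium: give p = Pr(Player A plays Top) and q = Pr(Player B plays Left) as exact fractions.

Each player's mixing probability is pinned down by making the *other* player indifferent.
Player B indifferent between Left and Center: p·8 + (1−p)·5 = p·1 + (1−p)·7 ⟹ 5 + 3p = 7 + (-6)p ⟹ p = 2/9.
Player A indifferent between Top and Middle: q·5 + (1−q)·7 = q·9 + (1−q)·1 ⟹ 7 + (-2)q = 1 + 8q ⟹ q = 3/5.

p = 2/9, q = 3/5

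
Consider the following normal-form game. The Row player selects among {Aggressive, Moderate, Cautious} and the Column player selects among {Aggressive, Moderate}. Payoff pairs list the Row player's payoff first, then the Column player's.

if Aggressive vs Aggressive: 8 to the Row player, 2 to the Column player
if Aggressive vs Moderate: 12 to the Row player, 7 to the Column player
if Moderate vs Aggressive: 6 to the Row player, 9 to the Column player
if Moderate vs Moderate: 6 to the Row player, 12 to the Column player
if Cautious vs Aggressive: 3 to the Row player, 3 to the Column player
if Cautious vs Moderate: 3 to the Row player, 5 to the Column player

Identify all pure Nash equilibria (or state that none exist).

Check mutual best responses: a cell is a NE iff neither player can gain by unilaterally deviating.
The Row player's best responses — vs Aggressive: Aggressive (payoff 8); vs Moderate: Aggressive (payoff 12).
The Column player's best responses — vs Aggressive: Moderate (payoff 7); vs Moderate: Moderate (payoff 12); vs Cautious: Moderate (payoff 5).
The only mutual best response is (Aggressive, Moderate); neither player gains by switching there.

(Aggressive, Moderate)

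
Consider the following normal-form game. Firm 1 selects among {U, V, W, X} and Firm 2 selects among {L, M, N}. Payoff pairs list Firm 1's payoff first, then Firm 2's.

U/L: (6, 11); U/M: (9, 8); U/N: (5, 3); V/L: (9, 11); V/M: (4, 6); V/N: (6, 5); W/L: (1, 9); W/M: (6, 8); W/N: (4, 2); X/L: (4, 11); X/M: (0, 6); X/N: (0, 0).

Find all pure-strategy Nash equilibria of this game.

(V, L)

Find each player's best response to every opponent strategy; NE are the intersections.
Firm 1's best responses — vs L: V (payoff 9); vs M: U (payoff 9); vs N: V (payoff 6).
Firm 2's best responses — vs U: L (payoff 11); vs V: L (payoff 11); vs W: L (payoff 9); vs X: L (payoff 11).
The only mutual best response is (V, L); neither player gains by switching there.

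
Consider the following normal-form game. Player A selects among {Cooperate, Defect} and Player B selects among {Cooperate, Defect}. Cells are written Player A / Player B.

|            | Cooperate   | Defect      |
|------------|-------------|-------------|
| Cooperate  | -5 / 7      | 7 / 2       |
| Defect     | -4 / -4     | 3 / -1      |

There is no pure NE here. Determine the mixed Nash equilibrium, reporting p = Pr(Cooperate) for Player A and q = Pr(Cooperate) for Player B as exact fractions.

p = 3/8, q = 4/5

In a mixed NE each player is indifferent between their pure strategies, so the opponent's mix sets the indifference.
Player B indifferent between Cooperate and Defect: p·7 + (1−p)·(-4) = p·2 + (1−p)·(-1) ⟹ (-4) + 11p = (-1) + 3p ⟹ p = 3/8.
Player A indifferent between Cooperate and Defect: q·(-5) + (1−q)·7 = q·(-4) + (1−q)·3 ⟹ 7 + (-12)q = 3 + (-7)q ⟹ q = 4/5.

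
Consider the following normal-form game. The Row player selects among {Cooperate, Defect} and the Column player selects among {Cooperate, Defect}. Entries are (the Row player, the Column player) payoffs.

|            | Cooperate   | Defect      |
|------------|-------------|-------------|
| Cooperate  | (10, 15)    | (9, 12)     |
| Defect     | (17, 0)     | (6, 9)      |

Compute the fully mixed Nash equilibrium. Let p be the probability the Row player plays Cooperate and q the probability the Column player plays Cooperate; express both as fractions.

Each player's mixing probability is pinned down by making the *other* player indifferent.
The Column player indifferent between Cooperate and Defect: p·15 + (1−p)·0 = p·12 + (1−p)·9 ⟹ 0 + 15p = 9 + 3p ⟹ p = 3/4.
The Row player indifferent between Cooperate and Defect: q·10 + (1−q)·9 = q·17 + (1−q)·6 ⟹ 9 + 1q = 6 + 11q ⟹ q = 3/10.

p = 3/4, q = 3/10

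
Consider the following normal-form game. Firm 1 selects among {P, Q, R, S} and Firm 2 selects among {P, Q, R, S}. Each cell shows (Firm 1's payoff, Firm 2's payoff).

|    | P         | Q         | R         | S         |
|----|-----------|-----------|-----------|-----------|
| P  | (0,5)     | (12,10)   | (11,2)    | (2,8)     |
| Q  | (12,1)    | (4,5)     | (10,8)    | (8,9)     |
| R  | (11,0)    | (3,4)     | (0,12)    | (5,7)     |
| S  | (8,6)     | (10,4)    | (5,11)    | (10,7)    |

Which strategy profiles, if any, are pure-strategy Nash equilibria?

(P, Q)

Find each player's best response to every opponent strategy; NE are the intersections.
Firm 1's best responses — vs P: Q (payoff 12); vs Q: P (payoff 12); vs R: P (payoff 11); vs S: S (payoff 10).
Firm 2's best responses — vs P: Q (payoff 10); vs Q: S (payoff 9); vs R: R (payoff 12); vs S: R (payoff 11).
The only mutual best response is (P, Q); neither player gains by switching there.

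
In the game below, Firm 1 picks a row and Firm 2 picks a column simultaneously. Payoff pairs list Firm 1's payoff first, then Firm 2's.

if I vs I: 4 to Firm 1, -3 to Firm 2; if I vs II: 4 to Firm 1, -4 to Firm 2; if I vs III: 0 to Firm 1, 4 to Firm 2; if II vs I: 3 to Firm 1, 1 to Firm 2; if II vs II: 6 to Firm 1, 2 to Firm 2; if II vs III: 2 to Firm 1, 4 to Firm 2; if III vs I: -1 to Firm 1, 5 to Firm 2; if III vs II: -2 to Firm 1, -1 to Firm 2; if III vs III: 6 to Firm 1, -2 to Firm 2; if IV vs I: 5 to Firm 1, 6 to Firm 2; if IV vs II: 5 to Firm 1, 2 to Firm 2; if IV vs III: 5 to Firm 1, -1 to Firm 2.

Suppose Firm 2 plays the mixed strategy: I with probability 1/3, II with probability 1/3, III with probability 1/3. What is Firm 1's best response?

Firm 1's best reply maximizes expected payoff against the mix.
I: (1/3)·4 + (1/3)·4 + (1/3)·0 = 8/3
II: (1/3)·3 + (1/3)·6 + (1/3)·2 = 11/3
III: (1/3)·(-1) + (1/3)·(-2) + (1/3)·6 = 1
IV: (1/3)·5 + (1/3)·5 + (1/3)·5 = 5
Highest expected payoff is 5, from IV.

IV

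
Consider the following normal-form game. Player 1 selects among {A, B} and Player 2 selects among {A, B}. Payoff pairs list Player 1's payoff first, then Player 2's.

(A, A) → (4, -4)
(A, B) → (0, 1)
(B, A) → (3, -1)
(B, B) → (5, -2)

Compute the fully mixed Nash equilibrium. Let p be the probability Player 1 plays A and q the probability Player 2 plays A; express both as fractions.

Each player's mixing probability is pinned down by making the *other* player indifferent.
Player 2 indifferent between A and B: p·(-4) + (1−p)·(-1) = p·1 + (1−p)·(-2) ⟹ (-1) + (-3)p = (-2) + 3p ⟹ p = 1/6.
Player 1 indifferent between A and B: q·4 + (1−q)·0 = q·3 + (1−q)·5 ⟹ 0 + 4q = 5 + (-2)q ⟹ q = 5/6.

p = 1/6, q = 5/6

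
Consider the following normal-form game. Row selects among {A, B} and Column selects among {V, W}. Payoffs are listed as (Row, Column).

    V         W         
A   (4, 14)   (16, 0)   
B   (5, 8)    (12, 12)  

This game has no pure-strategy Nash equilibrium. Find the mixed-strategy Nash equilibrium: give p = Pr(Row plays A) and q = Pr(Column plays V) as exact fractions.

Each player's mixing probability is pinned down by making the *other* player indifferent.
Column indifferent between V and W: p·14 + (1−p)·8 = p·0 + (1−p)·12 ⟹ 8 + 6p = 12 + (-12)p ⟹ p = 2/9.
Row indifferent between A and B: q·4 + (1−q)·16 = q·5 + (1−q)·12 ⟹ 16 + (-12)q = 12 + (-7)q ⟹ q = 4/5.

p = 2/9, q = 4/5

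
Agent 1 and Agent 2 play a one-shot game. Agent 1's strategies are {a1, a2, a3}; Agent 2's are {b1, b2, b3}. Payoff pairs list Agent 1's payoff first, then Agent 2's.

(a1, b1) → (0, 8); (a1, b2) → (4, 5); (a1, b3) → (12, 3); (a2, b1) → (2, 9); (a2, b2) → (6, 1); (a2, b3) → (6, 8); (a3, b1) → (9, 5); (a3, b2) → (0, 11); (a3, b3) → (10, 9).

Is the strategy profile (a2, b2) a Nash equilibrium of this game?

Holding Agent 2 at b2: Agent 1 gets 6 from a2, versus 4 from a1, 0 from a3. No profitable deviation for Agent 1.
Holding Agent 1 at a2: Agent 2 gets 1 from b2 but could get 9 by switching to b1. Agent 2 has a profitable deviation.

No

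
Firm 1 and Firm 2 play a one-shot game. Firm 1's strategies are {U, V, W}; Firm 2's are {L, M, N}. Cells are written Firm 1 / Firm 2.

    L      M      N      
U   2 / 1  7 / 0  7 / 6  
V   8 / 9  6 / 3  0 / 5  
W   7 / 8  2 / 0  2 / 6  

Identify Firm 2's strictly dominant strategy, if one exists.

Check whether one of Firm 2's strategies beats all alternatives regardless of what the opponent does.
L is not dominant: against U, N gives 6 > 1.
M is not dominant: against U, L gives 1 > 0.
N is not dominant: against V, L gives 9 > 5.
No single strategy is best against every opponent action.

No strictly dominant strategy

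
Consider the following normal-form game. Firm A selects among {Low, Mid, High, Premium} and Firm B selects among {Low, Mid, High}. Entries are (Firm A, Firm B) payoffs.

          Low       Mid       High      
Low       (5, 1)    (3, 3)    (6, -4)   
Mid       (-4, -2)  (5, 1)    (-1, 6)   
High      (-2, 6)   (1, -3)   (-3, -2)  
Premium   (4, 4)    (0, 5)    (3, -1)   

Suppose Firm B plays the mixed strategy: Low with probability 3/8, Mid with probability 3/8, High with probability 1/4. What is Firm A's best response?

Low

Firm A's best reply maximizes expected payoff against the mix.
Low: (3/8)·5 + (3/8)·3 + (1/4)·6 = 9/2
Mid: (3/8)·(-4) + (3/8)·5 + (1/4)·(-1) = 1/8
High: (3/8)·(-2) + (3/8)·1 + (1/4)·(-3) = -9/8
Premium: (3/8)·4 + (3/8)·0 + (1/4)·3 = 9/4
Highest expected payoff is 9/2, from Low.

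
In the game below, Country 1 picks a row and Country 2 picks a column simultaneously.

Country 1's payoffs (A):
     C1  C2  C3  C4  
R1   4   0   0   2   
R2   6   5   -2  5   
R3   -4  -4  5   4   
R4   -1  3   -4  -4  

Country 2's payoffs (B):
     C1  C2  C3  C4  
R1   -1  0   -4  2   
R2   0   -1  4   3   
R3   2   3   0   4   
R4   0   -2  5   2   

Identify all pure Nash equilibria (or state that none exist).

There is no pure-strategy Nash equilibrium

Find each player's best response to every opponent strategy; NE are the intersections.
Country 1's best responses — vs C1: R2 (payoff 6); vs C2: R2 (payoff 5); vs C3: R3 (payoff 5); vs C4: R2 (payoff 5).
Country 2's best responses — vs R1: C4 (payoff 2); vs R2: C3 (payoff 4); vs R3: C4 (payoff 4); vs R4: C3 (payoff 5).
No cell has both players best-responding. For instance, Country 1's best reply to C2 is R2, but against R2 Country 2 prefers C3 over C2.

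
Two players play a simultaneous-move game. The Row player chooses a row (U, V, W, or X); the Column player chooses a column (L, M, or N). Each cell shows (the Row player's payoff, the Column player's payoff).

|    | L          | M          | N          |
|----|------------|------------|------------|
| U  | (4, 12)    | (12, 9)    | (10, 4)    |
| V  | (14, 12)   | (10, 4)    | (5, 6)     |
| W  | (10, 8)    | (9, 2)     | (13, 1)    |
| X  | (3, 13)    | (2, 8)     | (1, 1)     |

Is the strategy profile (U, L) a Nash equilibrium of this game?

Holding the Column player at L: the Row player gets 4 from U but could get 14 by switching to V. The Row player has a profitable deviation.

No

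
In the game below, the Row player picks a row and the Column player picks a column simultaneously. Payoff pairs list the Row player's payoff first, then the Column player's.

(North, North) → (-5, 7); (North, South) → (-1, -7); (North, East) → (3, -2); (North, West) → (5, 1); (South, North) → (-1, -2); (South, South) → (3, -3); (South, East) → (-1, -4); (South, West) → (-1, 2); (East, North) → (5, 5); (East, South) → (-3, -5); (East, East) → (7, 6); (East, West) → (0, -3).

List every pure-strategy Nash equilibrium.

Find each player's best response to every opponent strategy; NE are the intersections.
The Row player's best responses — vs North: East (payoff 5); vs South: South (payoff 3); vs East: East (payoff 7); vs West: North (payoff 5).
The Column player's best responses — vs North: North (payoff 7); vs South: West (payoff 2); vs East: East (payoff 6).
The only mutual best response is (East, East); neither player gains by switching there.

(East, East)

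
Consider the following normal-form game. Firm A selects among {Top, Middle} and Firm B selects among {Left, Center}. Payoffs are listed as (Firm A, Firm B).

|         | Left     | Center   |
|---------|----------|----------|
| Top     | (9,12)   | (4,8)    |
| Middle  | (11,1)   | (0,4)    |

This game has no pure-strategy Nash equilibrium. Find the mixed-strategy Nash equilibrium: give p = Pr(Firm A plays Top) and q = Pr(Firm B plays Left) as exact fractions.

In a mixed NE each player is indifferent between their pure strategies, so the opponent's mix sets the indifference.
Firm B indifferent between Left and Center: p·12 + (1−p)·1 = p·8 + (1−p)·4 ⟹ 1 + 11p = 4 + 4p ⟹ p = 3/7.
Firm A indifferent between Top and Middle: q·9 + (1−q)·4 = q·11 + (1−q)·0 ⟹ 4 + 5q = 0 + 11q ⟹ q = 2/3.

p = 3/7, q = 2/3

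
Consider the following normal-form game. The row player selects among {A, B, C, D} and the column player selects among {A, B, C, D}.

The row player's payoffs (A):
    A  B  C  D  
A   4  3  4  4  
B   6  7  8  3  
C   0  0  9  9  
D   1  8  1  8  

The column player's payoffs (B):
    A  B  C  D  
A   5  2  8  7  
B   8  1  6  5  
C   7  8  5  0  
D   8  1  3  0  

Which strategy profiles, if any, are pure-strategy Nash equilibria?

Find each player's best response to every opponent strategy; NE are the intersections.
The row player's best responses — vs A: B (payoff 6); vs B: D (payoff 8); vs C: C (payoff 9); vs D: C (payoff 9).
The column player's best responses — vs A: C (payoff 8); vs B: A (payoff 8); vs C: B (payoff 8); vs D: A (payoff 8).
The only mutual best response is (B, A); neither player gains by switching there.

(B, A)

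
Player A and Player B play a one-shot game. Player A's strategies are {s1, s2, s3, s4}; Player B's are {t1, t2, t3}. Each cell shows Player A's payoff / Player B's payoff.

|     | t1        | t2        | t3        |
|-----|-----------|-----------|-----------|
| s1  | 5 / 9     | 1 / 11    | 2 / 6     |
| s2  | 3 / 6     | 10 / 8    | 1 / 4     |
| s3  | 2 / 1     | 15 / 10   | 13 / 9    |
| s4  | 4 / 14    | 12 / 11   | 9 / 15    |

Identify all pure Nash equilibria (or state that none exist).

(s3, t2)

Find each player's best response to every opponent strategy; NE are the intersections.
Player A's best responses — vs t1: s1 (payoff 5); vs t2: s3 (payoff 15); vs t3: s3 (payoff 13).
Player B's best responses — vs s1: t2 (payoff 11); vs s2: t2 (payoff 8); vs s3: t2 (payoff 10); vs s4: t3 (payoff 15).
The only mutual best response is (s3, t2); neither player gains by switching there.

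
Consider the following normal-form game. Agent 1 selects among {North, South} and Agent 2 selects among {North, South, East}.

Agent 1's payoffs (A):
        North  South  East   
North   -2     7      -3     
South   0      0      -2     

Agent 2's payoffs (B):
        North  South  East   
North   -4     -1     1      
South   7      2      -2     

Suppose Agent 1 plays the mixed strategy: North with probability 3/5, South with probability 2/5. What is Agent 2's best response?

North

Compute Agent 2's expected payoff from each pure strategy against the given mix.
North: (3/5)·(-4) + (2/5)·7 = 2/5
South: (3/5)·(-1) + (2/5)·2 = 1/5
East: (3/5)·1 + (2/5)·(-2) = -1/5
Highest expected payoff is 2/5, from North.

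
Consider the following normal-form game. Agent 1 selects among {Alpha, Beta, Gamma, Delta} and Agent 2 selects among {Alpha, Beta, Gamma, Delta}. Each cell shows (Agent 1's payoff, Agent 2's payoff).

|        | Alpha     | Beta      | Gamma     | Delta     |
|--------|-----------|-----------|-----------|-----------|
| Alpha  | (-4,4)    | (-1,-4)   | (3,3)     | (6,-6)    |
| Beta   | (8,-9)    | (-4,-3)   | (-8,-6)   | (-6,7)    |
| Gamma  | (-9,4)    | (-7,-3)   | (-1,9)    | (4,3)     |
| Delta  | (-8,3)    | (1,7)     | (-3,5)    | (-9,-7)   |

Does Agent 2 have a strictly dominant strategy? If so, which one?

No strictly dominant strategy

A strategy is strictly dominant if it gives Agent 2 a strictly higher payoff than every other strategy, against every choice by the opponent.
Alpha is not dominant: against Beta, Beta gives -3 > -9.
Beta is not dominant: against Alpha, Alpha gives 4 > -4.
Gamma is not dominant: against Alpha, Alpha gives 4 > 3.
Delta is not dominant: against Alpha, Alpha gives 4 > -6.
No single strategy is best against every opponent action.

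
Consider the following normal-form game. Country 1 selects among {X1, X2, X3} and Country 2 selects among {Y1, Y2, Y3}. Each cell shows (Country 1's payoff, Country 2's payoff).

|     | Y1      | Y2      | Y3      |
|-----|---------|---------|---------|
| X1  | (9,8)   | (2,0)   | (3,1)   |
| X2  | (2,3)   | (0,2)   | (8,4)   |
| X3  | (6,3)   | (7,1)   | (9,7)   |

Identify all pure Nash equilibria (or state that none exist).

(X1, Y1) and (X3, Y3)

Check mutual best responses: a cell is a NE iff neither player can gain by unilaterally deviating.
Country 1's best responses — vs Y1: X1 (payoff 9); vs Y2: X3 (payoff 7); vs Y3: X3 (payoff 9).
Country 2's best responses — vs X1: Y1 (payoff 8); vs X2: Y3 (payoff 4); vs X3: Y3 (payoff 7).
Mutual best responses occur at (X1, Y1) and (X3, Y3); at each, neither player gains by switching.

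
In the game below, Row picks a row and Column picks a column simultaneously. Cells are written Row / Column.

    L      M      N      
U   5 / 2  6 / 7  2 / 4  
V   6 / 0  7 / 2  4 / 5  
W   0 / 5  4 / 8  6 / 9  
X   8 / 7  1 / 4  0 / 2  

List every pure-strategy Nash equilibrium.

(W, N) and (X, L)

Check mutual best responses: a cell is a NE iff neither player can gain by unilaterally deviating.
Row's best responses — vs L: X (payoff 8); vs M: V (payoff 7); vs N: W (payoff 6).
Column's best responses — vs U: M (payoff 7); vs V: N (payoff 5); vs W: N (payoff 9); vs X: L (payoff 7).
Mutual best responses occur at (W, N) and (X, L); at each, neither player gains by switching.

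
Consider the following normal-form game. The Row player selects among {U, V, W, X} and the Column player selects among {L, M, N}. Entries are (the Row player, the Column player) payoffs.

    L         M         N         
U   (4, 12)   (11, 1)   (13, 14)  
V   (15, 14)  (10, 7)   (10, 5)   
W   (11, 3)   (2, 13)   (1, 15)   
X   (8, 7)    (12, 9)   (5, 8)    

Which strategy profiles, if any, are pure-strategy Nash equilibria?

Find each player's best response to every opponent strategy; NE are the intersections.
The Row player's best responses — vs L: V (payoff 15); vs M: X (payoff 12); vs N: U (payoff 13).
The Column player's best responses — vs U: N (payoff 14); vs V: L (payoff 14); vs W: N (payoff 15); vs X: M (payoff 9).
Mutual best responses occur at (U, N), (V, L), and (X, M); at each, neither player gains by switching.

(U, N), (V, L), and (X, M)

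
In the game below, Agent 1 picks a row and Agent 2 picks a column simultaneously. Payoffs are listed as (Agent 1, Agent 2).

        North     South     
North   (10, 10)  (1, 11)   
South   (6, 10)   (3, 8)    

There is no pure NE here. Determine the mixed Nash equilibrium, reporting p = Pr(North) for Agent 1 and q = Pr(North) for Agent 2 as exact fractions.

p = 2/3, q = 1/3

Each player's mixing probability is pinned down by making the *other* player indifferent.
Agent 2 indifferent between North and South: p·10 + (1−p)·10 = p·11 + (1−p)·8 ⟹ 10 + 0p = 8 + 3p ⟹ p = 2/3.
Agent 1 indifferent between North and South: q·10 + (1−q)·1 = q·6 + (1−q)·3 ⟹ 1 + 9q = 3 + 3q ⟹ q = 1/3.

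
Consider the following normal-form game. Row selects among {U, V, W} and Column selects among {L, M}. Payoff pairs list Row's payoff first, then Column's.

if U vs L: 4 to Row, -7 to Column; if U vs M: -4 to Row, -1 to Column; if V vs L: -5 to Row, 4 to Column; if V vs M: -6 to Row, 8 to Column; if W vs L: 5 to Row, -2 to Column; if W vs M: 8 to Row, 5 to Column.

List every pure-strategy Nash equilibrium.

A profile is a Nash equilibrium when each player is best-responding to the other.
Row's best responses — vs L: W (payoff 5); vs M: W (payoff 8).
Column's best responses — vs U: M (payoff -1); vs V: M (payoff 8); vs W: M (payoff 5).
The only mutual best response is (W, M); neither player gains by switching there.

(W, M)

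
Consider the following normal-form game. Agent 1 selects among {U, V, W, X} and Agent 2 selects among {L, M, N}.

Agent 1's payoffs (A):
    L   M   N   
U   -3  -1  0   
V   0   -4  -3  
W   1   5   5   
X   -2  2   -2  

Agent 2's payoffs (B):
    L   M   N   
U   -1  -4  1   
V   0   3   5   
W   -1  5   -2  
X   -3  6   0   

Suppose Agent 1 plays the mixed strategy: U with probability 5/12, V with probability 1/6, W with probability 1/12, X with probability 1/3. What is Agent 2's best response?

M

Compute Agent 2's expected payoff from each pure strategy against the given mix.
L: (5/12)·(-1) + (1/6)·0 + (1/12)·(-1) + (1/3)·(-3) = -3/2
M: (5/12)·(-4) + (1/6)·3 + (1/12)·5 + (1/3)·6 = 5/4
N: (5/12)·1 + (1/6)·5 + (1/12)·(-2) + (1/3)·0 = 13/12
Highest expected payoff is 5/4, from M.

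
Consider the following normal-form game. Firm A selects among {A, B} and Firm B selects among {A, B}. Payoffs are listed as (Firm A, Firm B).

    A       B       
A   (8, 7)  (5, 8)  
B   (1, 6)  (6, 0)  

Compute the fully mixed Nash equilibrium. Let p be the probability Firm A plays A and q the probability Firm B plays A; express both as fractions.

p = 6/7, q = 1/8

Each player's mixing probability is pinned down by making the *other* player indifferent.
Firm B indifferent between A and B: p·7 + (1−p)·6 = p·8 + (1−p)·0 ⟹ 6 + 1p = 0 + 8p ⟹ p = 6/7.
Firm A indifferent between A and B: q·8 + (1−q)·5 = q·1 + (1−q)·6 ⟹ 5 + 3q = 6 + (-5)q ⟹ q = 1/8.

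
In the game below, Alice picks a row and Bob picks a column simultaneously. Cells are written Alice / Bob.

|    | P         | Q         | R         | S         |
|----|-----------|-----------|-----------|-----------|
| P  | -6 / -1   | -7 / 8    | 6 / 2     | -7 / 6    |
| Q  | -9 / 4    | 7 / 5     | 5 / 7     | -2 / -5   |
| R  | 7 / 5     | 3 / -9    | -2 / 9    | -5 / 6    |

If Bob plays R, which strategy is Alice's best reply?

P

With Bob fixed at R, Alice's payoffs are: P → 6, Q → 5, R → -2.
The maximum is 6, achieved by P.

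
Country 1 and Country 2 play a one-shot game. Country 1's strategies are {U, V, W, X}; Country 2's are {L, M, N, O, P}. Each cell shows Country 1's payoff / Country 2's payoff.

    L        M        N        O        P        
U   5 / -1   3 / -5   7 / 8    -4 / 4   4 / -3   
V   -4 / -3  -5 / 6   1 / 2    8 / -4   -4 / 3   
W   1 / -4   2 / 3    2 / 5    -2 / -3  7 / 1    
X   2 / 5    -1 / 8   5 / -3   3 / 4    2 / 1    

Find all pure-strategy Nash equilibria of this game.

(U, N)

Find each player's best response to every opponent strategy; NE are the intersections.
Country 1's best responses — vs L: U (payoff 5); vs M: U (payoff 3); vs N: U (payoff 7); vs O: V (payoff 8); vs P: W (payoff 7).
Country 2's best responses — vs U: N (payoff 8); vs V: M (payoff 6); vs W: N (payoff 5); vs X: M (payoff 8).
The only mutual best response is (U, N); neither player gains by switching there.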